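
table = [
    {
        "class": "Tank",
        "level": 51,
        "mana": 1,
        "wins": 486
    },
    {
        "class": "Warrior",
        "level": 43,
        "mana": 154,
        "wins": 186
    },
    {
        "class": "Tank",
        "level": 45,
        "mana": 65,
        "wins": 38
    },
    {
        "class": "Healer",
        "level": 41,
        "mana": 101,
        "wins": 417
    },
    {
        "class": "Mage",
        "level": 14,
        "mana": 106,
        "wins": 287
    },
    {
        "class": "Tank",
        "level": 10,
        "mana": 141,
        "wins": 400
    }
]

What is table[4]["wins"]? 287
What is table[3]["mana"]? 101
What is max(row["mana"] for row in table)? 154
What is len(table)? 6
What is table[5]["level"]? 10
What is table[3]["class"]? "Healer"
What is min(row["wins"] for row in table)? 38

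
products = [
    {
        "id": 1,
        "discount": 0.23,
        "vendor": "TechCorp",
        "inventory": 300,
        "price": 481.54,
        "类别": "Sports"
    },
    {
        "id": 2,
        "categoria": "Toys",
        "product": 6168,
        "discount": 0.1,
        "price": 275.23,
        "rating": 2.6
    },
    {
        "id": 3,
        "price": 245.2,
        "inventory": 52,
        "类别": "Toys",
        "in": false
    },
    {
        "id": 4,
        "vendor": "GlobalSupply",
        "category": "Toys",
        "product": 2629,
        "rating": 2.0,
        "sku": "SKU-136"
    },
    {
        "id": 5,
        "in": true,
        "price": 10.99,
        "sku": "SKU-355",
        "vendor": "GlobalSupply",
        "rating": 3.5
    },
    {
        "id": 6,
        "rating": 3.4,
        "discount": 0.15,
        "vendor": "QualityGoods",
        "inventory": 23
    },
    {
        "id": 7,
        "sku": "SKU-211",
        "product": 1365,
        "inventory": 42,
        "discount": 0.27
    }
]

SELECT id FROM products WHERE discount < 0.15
[2]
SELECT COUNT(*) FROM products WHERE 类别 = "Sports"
1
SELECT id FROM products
[1, 2, 3, 4, 5, 6, 7]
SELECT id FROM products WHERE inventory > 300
[]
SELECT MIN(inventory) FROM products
23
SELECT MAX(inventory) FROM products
300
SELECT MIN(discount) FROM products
0.1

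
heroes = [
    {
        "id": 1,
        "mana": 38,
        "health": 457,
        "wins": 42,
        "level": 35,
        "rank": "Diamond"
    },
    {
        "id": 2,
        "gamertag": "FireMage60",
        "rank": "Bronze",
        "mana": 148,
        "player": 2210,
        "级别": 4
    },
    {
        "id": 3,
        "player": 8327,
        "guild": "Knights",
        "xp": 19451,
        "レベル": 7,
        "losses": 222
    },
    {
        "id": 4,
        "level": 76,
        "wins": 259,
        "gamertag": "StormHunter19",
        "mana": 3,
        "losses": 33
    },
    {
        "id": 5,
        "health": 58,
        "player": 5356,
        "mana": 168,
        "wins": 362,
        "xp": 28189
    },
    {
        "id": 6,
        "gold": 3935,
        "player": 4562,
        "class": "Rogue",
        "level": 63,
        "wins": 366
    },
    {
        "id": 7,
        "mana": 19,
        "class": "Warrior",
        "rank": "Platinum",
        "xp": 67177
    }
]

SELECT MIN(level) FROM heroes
35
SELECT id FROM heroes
[1, 2, 3, 4, 5, 6, 7]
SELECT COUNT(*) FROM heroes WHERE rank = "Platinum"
1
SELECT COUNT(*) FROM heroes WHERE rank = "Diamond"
1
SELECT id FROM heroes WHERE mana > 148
[5]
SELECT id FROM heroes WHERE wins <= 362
[1, 4, 5]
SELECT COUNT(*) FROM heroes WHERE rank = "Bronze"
1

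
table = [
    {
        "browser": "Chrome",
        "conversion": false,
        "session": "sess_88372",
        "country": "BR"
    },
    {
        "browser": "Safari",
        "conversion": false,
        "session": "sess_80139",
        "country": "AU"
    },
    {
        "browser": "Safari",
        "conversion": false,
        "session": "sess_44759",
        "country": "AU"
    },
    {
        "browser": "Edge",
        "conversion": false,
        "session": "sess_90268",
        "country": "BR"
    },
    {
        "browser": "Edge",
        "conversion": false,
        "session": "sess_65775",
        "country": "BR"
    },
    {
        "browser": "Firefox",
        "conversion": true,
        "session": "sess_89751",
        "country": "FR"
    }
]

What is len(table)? 6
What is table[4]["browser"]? "Edge"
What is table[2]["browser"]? "Safari"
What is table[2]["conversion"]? False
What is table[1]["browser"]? "Safari"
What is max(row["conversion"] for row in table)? True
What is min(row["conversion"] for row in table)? False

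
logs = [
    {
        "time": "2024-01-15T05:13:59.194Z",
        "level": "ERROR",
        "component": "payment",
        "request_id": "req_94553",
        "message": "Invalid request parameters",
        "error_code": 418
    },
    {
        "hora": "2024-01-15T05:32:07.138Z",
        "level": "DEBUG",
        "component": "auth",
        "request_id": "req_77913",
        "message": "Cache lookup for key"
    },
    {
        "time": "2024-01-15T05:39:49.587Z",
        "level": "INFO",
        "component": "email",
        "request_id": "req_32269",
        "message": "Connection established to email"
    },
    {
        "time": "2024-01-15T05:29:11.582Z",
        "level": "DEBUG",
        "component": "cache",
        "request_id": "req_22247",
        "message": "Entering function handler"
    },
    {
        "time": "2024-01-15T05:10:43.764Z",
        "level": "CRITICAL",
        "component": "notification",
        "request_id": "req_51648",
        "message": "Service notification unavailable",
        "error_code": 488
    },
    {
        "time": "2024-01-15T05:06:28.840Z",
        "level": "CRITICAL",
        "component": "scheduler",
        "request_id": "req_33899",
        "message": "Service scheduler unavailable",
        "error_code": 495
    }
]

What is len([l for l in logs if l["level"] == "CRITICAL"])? 2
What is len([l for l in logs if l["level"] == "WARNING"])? 0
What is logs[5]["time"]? "2024-01-15T05:06:28.840Z"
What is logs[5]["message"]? "Service scheduler unavailable"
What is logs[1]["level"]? "DEBUG"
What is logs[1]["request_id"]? "req_77913"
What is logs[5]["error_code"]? 495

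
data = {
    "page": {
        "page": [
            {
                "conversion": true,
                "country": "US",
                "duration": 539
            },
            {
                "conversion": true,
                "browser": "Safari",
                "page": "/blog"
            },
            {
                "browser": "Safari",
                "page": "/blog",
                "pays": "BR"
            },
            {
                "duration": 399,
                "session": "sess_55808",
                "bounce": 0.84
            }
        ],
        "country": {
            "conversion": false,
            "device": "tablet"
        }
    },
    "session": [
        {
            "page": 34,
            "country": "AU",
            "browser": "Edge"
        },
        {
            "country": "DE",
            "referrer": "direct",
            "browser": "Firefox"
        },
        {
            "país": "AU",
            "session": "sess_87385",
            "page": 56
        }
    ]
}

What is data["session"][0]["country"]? "AU"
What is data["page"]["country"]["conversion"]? False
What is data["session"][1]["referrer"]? "direct"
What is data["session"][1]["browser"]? "Firefox"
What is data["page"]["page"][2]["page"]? "/blog"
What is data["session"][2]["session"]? "sess_87385"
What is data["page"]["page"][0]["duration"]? 539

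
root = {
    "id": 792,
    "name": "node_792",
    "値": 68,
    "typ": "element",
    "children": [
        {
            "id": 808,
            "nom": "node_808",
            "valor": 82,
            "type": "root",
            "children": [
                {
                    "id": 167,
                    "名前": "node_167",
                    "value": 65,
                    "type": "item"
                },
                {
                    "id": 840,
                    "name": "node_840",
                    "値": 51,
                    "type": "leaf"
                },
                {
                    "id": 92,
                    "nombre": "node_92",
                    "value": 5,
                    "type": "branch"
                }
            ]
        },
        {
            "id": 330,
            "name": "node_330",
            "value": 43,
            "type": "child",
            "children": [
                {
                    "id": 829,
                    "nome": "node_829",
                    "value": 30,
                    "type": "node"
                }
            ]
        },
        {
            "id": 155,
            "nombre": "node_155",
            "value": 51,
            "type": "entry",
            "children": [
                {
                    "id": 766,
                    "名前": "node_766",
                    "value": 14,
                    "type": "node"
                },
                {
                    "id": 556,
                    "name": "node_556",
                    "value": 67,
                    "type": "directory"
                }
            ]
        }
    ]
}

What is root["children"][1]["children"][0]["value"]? 30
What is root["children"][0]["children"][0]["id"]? 167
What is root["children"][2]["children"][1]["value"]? 67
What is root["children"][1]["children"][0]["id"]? 829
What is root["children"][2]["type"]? "entry"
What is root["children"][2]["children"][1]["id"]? 556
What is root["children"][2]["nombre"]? "node_155"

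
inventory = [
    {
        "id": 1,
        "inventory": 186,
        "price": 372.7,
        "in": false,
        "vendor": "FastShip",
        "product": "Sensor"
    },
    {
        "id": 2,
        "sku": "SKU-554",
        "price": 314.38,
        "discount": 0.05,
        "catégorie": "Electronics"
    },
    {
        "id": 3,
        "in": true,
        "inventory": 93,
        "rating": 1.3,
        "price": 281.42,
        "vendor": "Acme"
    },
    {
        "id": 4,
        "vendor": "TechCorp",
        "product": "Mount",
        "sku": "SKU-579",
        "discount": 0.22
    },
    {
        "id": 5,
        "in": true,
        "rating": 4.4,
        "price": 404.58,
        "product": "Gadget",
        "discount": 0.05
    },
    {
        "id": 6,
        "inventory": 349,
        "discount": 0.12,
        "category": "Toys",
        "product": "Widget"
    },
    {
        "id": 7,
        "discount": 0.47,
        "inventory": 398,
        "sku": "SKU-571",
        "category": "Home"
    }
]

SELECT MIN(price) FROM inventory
281.42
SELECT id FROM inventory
[1, 2, 3, 4, 5, 6, 7]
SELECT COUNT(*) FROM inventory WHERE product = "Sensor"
1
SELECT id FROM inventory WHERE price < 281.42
[]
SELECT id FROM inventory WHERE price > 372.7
[5]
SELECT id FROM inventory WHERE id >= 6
[6, 7]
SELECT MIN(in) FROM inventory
False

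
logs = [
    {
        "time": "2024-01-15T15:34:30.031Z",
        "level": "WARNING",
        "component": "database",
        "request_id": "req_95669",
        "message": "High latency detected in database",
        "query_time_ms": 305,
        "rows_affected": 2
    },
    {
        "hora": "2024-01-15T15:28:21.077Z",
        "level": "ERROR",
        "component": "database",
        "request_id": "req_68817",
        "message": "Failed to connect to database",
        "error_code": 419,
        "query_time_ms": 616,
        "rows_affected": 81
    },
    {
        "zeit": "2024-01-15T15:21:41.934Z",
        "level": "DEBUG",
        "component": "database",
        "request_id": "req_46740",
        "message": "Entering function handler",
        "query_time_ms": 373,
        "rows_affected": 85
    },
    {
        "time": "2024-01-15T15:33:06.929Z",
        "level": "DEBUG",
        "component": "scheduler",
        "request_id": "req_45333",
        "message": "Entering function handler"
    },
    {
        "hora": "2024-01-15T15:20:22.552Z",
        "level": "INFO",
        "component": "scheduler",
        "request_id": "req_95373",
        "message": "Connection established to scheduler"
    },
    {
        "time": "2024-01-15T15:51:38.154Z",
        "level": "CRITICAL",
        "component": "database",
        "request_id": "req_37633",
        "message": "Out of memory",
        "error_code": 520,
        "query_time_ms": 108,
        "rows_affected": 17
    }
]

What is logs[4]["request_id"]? "req_95373"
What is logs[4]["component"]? "scheduler"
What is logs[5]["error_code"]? 520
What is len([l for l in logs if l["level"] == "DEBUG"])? 2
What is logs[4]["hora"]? "2024-01-15T15:20:22.552Z"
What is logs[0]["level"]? "WARNING"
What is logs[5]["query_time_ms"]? 108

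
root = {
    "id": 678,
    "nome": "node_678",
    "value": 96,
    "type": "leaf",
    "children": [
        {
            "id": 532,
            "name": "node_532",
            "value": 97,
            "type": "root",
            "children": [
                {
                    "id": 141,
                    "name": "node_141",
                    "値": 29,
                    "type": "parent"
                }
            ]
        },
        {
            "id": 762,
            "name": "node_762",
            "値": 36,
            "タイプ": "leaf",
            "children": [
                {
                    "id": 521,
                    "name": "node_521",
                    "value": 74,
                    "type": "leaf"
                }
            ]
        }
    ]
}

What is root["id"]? 678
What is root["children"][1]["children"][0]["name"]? "node_521"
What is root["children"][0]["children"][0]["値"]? 29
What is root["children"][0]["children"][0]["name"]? "node_141"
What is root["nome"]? "node_678"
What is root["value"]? 96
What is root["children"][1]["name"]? "node_762"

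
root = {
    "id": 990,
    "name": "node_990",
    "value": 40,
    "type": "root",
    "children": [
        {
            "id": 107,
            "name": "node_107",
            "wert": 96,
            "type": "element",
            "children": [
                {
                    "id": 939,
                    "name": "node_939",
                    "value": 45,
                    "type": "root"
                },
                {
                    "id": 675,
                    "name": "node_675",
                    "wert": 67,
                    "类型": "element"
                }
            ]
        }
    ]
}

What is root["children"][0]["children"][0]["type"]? "root"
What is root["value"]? 40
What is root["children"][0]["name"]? "node_107"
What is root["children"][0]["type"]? "element"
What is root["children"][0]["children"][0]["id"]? 939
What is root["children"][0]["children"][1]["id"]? 675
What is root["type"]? "root"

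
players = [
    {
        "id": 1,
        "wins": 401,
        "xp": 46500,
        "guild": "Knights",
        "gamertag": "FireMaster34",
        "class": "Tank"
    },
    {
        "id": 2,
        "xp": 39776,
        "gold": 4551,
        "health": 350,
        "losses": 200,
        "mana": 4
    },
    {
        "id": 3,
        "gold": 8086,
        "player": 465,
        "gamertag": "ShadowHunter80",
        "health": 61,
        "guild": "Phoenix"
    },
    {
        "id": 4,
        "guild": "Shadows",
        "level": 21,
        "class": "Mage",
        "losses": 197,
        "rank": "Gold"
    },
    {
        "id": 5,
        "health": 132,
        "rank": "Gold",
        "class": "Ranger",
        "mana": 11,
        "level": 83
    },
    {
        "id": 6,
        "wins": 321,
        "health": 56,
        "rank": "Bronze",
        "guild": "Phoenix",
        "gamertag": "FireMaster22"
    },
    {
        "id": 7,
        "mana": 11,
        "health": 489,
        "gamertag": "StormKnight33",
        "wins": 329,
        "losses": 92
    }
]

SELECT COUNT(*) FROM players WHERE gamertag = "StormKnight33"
1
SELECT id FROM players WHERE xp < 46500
[2]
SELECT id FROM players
[1, 2, 3, 4, 5, 6, 7]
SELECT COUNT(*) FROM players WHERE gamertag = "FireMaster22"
1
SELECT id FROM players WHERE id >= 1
[1, 2, 3, 4, 5, 6, 7]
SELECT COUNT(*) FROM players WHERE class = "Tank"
1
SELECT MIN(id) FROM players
1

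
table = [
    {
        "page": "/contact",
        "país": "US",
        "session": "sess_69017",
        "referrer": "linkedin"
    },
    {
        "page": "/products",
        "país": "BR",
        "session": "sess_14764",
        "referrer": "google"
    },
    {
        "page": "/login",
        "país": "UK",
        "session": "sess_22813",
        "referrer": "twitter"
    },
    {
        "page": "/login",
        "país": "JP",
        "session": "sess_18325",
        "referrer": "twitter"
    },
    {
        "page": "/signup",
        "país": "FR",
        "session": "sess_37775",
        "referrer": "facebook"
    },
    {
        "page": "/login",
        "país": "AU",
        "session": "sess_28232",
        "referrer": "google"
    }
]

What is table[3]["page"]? "/login"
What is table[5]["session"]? "sess_28232"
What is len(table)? 6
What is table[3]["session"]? "sess_18325"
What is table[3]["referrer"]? "twitter"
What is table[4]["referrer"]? "facebook"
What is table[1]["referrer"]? "google"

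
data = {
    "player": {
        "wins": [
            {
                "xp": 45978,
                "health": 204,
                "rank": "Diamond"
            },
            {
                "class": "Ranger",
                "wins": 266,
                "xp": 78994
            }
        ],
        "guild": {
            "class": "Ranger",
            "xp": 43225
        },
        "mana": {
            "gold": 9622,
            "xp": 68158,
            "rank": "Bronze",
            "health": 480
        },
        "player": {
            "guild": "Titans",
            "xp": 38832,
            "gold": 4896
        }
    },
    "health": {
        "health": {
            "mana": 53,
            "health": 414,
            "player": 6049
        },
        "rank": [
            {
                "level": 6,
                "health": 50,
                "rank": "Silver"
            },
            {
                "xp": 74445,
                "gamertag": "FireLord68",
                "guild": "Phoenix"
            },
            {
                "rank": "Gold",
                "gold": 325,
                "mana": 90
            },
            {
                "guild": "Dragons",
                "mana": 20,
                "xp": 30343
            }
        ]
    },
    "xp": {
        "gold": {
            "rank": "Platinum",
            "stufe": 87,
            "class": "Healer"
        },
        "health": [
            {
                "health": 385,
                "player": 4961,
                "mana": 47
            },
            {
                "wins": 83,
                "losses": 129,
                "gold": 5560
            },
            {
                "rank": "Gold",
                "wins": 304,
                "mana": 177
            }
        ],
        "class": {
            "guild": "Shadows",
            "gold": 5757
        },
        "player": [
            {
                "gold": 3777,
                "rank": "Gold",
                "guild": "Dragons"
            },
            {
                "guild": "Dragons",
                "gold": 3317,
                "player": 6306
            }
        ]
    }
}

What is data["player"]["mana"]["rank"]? "Bronze"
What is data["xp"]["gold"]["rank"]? "Platinum"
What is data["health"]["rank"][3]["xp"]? 30343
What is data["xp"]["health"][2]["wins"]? 304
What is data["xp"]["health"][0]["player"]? 4961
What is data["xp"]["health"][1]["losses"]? 129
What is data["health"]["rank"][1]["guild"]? "Phoenix"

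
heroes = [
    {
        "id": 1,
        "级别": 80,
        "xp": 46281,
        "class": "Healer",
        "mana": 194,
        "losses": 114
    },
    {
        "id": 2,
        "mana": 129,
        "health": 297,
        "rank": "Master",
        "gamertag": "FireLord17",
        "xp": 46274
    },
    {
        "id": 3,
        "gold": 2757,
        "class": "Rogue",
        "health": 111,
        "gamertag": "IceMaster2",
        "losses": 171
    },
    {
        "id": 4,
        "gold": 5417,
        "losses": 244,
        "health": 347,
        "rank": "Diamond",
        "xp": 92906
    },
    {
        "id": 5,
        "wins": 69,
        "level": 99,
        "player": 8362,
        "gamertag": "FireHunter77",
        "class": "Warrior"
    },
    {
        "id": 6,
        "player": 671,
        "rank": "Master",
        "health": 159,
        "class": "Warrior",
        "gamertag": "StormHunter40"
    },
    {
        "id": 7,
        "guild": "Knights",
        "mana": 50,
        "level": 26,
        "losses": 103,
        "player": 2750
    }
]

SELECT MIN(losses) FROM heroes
103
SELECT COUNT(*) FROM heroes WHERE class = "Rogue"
1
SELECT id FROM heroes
[1, 2, 3, 4, 5, 6, 7]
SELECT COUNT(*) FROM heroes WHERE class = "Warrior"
2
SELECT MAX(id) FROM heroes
7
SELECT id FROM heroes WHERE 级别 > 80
[]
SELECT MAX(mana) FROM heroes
194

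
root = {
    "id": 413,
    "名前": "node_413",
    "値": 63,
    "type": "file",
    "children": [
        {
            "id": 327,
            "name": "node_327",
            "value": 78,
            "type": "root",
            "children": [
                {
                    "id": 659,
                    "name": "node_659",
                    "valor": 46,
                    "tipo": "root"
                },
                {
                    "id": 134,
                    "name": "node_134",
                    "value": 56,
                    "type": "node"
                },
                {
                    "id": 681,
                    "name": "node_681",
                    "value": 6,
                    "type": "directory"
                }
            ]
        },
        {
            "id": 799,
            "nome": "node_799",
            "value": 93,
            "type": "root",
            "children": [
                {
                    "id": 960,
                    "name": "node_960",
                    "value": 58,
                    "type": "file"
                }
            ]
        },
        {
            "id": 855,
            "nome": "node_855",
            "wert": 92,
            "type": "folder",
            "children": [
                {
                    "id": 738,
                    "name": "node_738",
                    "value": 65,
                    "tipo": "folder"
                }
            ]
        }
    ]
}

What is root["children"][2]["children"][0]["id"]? 738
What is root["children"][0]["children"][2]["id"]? 681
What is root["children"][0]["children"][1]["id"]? 134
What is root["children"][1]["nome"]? "node_799"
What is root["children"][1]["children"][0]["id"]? 960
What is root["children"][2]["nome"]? "node_855"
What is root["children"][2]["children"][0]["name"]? "node_738"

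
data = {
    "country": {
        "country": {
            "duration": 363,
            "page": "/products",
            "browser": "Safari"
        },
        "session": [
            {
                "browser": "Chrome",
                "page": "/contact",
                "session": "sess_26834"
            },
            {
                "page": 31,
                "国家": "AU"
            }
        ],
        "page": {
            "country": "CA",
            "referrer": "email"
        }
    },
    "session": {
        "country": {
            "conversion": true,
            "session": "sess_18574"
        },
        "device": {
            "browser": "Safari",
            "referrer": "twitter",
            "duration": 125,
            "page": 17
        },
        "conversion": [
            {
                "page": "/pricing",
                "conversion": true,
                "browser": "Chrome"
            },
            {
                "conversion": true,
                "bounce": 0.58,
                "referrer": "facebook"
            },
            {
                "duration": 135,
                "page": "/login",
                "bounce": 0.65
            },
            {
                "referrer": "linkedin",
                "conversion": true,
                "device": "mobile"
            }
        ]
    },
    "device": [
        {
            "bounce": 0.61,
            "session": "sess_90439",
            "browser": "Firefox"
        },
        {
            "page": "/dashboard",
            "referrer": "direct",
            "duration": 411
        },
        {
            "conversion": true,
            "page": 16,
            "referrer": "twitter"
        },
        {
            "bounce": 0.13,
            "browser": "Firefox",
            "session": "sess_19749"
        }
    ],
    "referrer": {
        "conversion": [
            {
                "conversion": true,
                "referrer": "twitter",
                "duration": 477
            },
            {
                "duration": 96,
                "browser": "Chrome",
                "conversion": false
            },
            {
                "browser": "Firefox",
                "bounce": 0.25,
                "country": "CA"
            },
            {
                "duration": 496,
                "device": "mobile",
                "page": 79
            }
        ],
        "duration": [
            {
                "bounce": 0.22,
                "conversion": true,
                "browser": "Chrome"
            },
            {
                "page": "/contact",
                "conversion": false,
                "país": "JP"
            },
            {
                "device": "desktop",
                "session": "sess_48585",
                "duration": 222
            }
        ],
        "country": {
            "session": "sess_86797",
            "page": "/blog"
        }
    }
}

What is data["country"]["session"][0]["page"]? "/contact"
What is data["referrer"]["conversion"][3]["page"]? 79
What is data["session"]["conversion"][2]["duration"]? 135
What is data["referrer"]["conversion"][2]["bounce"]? 0.25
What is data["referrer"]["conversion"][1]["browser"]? "Chrome"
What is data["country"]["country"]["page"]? "/products"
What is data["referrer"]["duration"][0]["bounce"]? 0.22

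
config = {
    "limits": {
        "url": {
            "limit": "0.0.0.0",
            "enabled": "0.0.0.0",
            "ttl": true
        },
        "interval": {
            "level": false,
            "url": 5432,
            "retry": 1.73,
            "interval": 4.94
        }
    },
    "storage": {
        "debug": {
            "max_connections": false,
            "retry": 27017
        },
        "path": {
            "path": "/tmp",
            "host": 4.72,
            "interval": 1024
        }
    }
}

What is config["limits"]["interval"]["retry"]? 1.73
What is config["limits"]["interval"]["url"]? 5432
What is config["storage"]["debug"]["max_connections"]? False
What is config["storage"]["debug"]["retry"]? 27017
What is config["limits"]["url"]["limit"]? "0.0.0.0"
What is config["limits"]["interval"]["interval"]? 4.94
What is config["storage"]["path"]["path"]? "/tmp"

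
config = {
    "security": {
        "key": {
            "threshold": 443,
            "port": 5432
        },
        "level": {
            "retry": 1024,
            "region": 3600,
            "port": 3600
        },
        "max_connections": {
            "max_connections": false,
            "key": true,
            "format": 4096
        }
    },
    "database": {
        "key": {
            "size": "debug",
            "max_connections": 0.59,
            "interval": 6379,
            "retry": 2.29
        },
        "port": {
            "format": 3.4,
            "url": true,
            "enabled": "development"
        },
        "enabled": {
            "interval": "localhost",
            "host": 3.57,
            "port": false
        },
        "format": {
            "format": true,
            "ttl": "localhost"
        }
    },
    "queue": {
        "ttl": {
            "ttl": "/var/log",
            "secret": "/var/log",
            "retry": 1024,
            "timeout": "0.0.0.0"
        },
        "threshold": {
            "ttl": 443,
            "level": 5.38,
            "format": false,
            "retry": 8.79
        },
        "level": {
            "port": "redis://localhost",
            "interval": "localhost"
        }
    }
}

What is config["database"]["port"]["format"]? 3.4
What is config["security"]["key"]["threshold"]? 443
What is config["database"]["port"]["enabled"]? "development"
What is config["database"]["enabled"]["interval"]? "localhost"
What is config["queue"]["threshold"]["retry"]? 8.79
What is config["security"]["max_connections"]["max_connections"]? False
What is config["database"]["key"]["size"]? "debug"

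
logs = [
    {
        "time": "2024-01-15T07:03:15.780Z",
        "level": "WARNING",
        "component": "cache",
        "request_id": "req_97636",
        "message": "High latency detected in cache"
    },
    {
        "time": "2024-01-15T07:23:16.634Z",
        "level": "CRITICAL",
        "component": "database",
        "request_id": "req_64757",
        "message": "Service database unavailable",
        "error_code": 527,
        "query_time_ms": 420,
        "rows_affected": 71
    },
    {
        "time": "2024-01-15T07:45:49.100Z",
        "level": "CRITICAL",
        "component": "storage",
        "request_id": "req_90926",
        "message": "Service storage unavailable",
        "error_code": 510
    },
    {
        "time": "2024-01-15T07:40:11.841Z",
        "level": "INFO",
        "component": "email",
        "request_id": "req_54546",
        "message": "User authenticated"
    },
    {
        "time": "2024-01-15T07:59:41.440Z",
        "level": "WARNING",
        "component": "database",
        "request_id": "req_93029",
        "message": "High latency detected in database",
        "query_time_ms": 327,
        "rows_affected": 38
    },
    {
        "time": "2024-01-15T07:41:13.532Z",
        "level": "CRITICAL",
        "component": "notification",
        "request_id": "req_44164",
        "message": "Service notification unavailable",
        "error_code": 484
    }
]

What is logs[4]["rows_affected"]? 38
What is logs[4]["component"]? "database"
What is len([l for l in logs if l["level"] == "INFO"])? 1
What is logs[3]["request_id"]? "req_54546"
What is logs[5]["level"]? "CRITICAL"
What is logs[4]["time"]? "2024-01-15T07:59:41.440Z"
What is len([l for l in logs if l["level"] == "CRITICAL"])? 3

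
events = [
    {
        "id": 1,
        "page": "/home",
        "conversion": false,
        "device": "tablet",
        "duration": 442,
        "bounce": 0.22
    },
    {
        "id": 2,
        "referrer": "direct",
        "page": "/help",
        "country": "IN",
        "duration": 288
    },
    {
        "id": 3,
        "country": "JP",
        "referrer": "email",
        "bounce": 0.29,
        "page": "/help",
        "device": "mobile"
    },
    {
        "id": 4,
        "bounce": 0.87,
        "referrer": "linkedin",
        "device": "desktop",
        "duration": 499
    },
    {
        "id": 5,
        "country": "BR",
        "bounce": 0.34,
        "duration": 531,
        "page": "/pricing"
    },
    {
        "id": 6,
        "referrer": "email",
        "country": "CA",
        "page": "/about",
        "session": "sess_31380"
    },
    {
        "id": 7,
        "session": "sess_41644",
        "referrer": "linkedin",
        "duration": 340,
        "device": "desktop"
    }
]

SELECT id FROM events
[1, 2, 3, 4, 5, 6, 7]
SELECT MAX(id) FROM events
7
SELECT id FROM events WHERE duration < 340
[2]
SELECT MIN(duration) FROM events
288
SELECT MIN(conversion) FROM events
False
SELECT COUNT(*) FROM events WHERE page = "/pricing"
1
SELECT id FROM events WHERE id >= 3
[3, 4, 5, 6, 7]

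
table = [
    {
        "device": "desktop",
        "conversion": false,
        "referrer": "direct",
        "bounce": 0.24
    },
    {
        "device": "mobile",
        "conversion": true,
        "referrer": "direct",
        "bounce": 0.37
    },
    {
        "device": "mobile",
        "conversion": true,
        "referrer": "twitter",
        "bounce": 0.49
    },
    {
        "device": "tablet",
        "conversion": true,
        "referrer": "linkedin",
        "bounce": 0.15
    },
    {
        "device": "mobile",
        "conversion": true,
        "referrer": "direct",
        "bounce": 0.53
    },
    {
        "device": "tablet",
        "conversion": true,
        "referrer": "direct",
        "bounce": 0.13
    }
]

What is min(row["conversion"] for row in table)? False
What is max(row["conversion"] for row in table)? True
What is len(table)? 6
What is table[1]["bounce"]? 0.37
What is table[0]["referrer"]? "direct"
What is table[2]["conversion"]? True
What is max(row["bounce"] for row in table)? 0.53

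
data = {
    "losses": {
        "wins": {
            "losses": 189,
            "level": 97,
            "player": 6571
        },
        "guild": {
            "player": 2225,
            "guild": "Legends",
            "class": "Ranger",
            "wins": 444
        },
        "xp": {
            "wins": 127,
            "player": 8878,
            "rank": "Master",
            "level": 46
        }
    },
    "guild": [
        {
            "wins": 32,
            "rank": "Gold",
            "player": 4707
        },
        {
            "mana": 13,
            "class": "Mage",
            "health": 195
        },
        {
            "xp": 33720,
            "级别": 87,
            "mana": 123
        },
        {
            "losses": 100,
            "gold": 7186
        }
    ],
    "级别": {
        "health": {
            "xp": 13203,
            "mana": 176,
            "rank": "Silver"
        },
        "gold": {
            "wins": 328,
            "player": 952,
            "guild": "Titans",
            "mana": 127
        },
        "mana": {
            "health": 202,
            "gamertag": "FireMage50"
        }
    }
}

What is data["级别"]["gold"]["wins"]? 328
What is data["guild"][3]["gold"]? 7186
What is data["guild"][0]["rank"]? "Gold"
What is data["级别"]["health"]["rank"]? "Silver"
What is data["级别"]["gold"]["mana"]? 127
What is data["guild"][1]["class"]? "Mage"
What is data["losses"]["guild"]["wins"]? 444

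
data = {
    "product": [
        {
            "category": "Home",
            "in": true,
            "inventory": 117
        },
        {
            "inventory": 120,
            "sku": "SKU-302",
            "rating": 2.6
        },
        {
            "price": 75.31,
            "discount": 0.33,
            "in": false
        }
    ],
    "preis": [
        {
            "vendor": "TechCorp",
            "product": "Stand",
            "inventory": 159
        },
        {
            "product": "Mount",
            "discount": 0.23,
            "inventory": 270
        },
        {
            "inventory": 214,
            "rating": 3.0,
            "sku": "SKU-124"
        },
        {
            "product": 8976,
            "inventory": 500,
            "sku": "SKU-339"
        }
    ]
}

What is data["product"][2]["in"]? False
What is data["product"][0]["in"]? True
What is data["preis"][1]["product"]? "Mount"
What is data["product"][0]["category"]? "Home"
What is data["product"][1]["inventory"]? 120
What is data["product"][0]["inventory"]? 117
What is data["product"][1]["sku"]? "SKU-302"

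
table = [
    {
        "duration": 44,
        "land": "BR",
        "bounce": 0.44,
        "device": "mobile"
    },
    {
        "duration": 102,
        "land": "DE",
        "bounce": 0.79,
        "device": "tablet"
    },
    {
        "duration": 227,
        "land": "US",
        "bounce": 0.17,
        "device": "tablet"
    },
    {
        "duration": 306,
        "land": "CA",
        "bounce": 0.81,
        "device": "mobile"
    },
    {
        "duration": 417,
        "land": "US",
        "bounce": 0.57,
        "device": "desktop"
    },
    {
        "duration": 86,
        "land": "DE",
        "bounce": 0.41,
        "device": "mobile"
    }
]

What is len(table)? 6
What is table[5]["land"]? "DE"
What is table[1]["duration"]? 102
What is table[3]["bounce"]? 0.81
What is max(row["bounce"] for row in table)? 0.81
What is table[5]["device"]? "mobile"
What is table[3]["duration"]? 306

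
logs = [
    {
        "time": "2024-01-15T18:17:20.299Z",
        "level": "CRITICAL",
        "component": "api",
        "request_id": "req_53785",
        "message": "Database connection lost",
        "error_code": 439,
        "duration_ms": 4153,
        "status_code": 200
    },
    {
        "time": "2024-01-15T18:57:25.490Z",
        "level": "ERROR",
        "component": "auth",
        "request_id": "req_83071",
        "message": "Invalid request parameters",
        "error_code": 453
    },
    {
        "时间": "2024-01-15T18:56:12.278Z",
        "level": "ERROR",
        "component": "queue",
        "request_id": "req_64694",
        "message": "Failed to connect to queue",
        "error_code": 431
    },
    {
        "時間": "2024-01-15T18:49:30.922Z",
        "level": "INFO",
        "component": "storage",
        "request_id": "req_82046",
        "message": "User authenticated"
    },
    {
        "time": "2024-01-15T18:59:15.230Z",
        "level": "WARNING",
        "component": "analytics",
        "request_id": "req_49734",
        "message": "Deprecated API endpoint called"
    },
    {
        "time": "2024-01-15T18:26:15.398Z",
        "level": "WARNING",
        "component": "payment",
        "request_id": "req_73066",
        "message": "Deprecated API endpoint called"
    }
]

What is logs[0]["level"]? "CRITICAL"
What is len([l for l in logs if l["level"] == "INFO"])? 1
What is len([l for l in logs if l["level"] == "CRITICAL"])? 1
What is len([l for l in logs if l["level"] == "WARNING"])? 2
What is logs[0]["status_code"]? 200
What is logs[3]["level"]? "INFO"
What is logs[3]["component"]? "storage"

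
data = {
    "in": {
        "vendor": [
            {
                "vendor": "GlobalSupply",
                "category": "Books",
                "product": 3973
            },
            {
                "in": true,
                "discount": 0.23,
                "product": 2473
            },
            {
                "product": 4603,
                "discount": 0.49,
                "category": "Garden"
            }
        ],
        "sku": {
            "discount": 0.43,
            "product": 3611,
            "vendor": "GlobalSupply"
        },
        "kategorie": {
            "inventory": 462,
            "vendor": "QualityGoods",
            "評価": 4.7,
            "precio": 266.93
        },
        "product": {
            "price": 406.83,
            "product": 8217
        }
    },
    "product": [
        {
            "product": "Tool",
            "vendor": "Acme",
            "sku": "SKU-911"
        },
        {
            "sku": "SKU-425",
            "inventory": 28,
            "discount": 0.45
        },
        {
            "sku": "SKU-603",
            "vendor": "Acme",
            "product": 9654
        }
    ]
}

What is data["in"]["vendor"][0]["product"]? 3973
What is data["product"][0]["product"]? "Tool"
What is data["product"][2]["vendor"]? "Acme"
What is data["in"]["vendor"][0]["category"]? "Books"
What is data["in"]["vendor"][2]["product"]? 4603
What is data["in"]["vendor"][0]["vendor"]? "GlobalSupply"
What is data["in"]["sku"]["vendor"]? "GlobalSupply"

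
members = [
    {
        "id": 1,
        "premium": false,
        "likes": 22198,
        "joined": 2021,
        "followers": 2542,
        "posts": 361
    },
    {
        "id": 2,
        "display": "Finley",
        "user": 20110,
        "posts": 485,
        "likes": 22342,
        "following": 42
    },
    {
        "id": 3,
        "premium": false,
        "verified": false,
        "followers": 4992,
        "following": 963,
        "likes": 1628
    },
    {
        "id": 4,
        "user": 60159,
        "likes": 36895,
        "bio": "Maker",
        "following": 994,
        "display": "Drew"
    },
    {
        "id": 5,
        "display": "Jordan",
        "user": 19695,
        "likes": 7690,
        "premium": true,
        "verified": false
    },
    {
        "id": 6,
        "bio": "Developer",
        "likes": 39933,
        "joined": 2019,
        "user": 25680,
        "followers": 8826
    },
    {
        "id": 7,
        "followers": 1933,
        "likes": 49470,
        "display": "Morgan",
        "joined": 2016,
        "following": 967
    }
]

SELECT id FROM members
[1, 2, 3, 4, 5, 6, 7]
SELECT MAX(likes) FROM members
49470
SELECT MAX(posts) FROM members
485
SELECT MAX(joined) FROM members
2021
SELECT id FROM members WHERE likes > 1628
[1, 2, 4, 5, 6, 7]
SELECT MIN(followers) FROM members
1933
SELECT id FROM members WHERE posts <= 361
[1]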